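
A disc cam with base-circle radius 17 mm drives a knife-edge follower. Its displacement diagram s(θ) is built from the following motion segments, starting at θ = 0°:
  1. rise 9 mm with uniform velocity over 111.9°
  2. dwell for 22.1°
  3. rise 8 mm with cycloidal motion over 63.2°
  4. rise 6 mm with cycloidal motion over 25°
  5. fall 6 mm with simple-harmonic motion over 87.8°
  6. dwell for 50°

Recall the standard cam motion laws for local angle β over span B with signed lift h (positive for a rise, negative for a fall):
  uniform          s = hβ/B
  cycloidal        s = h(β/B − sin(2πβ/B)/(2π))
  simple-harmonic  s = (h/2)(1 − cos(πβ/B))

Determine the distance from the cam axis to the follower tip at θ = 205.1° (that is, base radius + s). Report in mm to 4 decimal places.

seg 1 [0°–111.9°] uniform, h=9: full span → s += 9 → s = 9.0000
seg 2 [111.9°–134°] dwell: s stays 9.0000
seg 3 [134°–197.2°] cycloidal, h=8: full span → s += 8 → s = 17.0000
seg 4 [197.2°–222.2°] cycloidal, h=6: θ=205.1° here. β=7.9, B=25. 6·(0.3160 − sin(2π·0.3160)/(2π)) = 1.0220 → s = 18.0220
radial distance = base radius + s = 17 + 18.0220 = 35.0220

35.0220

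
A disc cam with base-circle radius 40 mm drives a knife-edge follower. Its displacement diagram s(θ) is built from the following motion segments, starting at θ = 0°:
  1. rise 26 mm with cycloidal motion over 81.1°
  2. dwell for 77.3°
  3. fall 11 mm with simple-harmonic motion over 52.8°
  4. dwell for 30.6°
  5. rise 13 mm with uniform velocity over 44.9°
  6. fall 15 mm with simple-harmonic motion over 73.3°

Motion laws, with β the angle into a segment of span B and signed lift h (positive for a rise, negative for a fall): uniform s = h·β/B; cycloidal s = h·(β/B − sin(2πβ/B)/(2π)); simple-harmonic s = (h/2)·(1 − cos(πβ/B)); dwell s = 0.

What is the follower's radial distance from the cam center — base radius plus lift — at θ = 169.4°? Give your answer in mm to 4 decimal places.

seg 1 [0°–81.1°] cycloidal, h=26: full span → s += 26 → s = 26.0000
seg 2 [81.1°–158.4°] dwell: s stays 26.0000
seg 3 [158.4°–211.2°] simple-harmonic, h=-11: θ=169.4° here. β=11, B=52.8. -11/2·(1 − cos(π·0.2083)) = -1.1366 → s = 24.8634
radial distance = base radius + s = 40 + 24.8634 = 64.8634

64.8634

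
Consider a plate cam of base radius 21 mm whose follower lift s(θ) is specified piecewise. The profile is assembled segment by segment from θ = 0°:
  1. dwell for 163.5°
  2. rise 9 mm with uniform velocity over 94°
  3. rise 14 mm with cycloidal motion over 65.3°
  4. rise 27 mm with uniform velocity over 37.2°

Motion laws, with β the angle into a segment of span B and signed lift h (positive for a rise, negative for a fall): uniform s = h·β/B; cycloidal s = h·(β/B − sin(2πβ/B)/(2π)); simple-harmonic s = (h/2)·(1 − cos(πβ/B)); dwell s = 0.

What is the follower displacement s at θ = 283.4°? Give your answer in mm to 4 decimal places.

seg 1 [0°–163.5°] dwell: s stays 0.0000
seg 2 [163.5°–257.5°] uniform, h=9: full span → s += 9 → s = 9.0000
seg 3 [257.5°–322.8°] cycloidal, h=14: θ=283.4° here. β=25.9, B=65.3. 14·(0.3966 − sin(2π·0.3966)/(2π)) = 4.2053 → s = 13.2053

13.2053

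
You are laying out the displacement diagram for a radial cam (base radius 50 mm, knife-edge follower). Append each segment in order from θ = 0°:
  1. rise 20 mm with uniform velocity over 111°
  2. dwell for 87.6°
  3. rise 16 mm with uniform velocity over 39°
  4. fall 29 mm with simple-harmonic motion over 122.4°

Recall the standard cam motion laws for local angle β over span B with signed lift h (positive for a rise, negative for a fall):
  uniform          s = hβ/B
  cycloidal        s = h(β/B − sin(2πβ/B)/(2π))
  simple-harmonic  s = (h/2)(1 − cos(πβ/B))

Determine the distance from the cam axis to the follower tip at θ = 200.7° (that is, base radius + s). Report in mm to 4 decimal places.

seg 1 [0°–111°] uniform, h=20: full span → s += 20 → s = 20.0000
seg 2 [111°–198.6°] dwell: s stays 20.0000
seg 3 [198.6°–237.6°] uniform, h=16: θ=200.7° here. β=2.1, B=39. 16·2.1/39 = 0.8615 → s = 20.8615
radial distance = base radius + s = 50 + 20.8615 = 70.8615

70.8615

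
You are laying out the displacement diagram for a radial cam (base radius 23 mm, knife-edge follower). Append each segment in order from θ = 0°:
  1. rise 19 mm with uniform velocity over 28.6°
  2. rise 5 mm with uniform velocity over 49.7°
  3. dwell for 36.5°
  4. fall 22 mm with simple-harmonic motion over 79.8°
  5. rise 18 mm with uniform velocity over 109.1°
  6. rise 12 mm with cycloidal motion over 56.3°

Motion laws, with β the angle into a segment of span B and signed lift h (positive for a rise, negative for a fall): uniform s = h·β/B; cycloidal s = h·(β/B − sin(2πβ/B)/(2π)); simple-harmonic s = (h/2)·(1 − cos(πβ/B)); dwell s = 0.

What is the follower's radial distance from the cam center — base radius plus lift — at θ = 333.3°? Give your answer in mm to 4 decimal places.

seg 1 [0°–28.6°] uniform, h=19: full span → s += 19 → s = 19.0000
seg 2 [28.6°–78.3°] uniform, h=5: full span → s += 5 → s = 24.0000
seg 3 [78.3°–114.8°] dwell: s stays 24.0000
seg 4 [114.8°–194.6°] simple-harmonic, h=-22: full span → s += -22 → s = 2.0000
seg 5 [194.6°–303.7°] uniform, h=18: full span → s += 18 → s = 20.0000
seg 6 [303.7°–360°] cycloidal, h=12: θ=333.3° here. β=29.6, B=56.3. 12·(0.5258 − sin(2π·0.5258)/(2π)) = 6.6168 → s = 26.6168
radial distance = base radius + s = 23 + 26.6168 = 49.6168

49.6168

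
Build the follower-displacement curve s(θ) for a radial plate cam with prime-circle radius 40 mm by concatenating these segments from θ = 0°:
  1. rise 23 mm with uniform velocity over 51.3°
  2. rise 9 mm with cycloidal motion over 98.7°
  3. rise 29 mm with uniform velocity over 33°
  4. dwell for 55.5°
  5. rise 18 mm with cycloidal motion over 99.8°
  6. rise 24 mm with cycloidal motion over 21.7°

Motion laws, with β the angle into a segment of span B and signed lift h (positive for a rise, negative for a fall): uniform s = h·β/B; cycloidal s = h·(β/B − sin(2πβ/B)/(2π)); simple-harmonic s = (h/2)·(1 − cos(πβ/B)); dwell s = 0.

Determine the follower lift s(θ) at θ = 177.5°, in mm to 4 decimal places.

seg 1 [0°–51.3°] uniform, h=23: full span → s += 23 → s = 23.0000
seg 2 [51.3°–150°] cycloidal, h=9: full span → s += 9 → s = 32.0000
seg 3 [150°–183°] uniform, h=29: θ=177.5° here. β=27.5, B=33. 29·27.5/33 = 24.1667 → s = 56.1667

56.1667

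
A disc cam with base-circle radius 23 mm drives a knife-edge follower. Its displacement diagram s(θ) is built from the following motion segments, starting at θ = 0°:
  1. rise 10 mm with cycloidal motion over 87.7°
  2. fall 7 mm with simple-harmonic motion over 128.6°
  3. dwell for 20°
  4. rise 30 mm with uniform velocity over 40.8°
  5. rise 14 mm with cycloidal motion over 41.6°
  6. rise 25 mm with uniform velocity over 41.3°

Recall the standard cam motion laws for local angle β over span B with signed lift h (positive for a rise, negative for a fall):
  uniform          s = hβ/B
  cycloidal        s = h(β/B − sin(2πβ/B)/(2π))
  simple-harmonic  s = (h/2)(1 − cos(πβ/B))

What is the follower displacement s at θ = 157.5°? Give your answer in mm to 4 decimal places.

seg 1 [0°–87.7°] cycloidal, h=10: full span → s += 10 → s = 10.0000
seg 2 [87.7°–216.3°] simple-harmonic, h=-7: θ=157.5° here. β=69.8, B=128.6. -7/2·(1 − cos(π·0.5428)) = -3.9688 → s = 6.0312

6.0312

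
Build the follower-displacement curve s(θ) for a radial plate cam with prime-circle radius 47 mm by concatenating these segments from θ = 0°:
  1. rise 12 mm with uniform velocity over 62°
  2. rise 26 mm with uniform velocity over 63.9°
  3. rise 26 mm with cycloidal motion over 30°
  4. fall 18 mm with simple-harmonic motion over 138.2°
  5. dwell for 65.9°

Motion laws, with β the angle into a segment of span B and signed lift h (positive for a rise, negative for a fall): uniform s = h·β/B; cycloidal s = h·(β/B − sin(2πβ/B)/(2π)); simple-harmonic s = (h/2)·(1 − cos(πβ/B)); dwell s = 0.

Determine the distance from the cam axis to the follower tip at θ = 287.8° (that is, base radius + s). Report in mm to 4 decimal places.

seg 1 [0°–62°] uniform, h=12: full span → s += 12 → s = 12.0000
seg 2 [62°–125.9°] uniform, h=26: full span → s += 26 → s = 38.0000
seg 3 [125.9°–155.9°] cycloidal, h=26: full span → s += 26 → s = 64.0000
seg 4 [155.9°–294.1°] simple-harmonic, h=-18: θ=287.8° here. β=131.9, B=138.2. -18/2·(1 − cos(π·0.9544)) = -17.9079 → s = 46.0921
radial distance = base radius + s = 47 + 46.0921 = 93.0921

93.0921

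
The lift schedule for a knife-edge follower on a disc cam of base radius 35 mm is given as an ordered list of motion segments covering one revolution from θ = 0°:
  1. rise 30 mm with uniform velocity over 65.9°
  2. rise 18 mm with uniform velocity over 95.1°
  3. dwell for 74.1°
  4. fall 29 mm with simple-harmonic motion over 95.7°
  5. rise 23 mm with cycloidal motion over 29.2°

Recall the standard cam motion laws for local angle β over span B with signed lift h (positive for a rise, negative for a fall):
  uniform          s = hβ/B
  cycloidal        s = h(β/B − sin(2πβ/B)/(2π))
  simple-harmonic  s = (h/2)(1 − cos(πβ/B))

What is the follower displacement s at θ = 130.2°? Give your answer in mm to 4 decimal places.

seg 1 [0°–65.9°] uniform, h=30: full span → s += 30 → s = 30.0000
seg 2 [65.9°–161°] uniform, h=18: θ=130.2° here. β=64.3, B=95.1. 18·64.3/95.1 = 12.1703 → s = 42.1703

42.1703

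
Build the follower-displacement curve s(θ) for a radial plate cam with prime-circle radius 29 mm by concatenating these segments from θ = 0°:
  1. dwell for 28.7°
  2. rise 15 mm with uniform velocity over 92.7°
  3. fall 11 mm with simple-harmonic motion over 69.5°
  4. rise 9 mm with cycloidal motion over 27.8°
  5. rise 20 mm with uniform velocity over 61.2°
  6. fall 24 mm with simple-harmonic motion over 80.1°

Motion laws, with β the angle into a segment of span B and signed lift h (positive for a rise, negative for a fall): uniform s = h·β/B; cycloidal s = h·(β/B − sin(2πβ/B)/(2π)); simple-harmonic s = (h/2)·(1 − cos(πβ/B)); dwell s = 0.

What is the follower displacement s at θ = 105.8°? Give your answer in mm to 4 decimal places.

seg 1 [0°–28.7°] dwell: s stays 0.0000
seg 2 [28.7°–121.4°] uniform, h=15: θ=105.8° here. β=77.1, B=92.7. 15·77.1/92.7 = 12.4757 → s = 12.4757

12.4757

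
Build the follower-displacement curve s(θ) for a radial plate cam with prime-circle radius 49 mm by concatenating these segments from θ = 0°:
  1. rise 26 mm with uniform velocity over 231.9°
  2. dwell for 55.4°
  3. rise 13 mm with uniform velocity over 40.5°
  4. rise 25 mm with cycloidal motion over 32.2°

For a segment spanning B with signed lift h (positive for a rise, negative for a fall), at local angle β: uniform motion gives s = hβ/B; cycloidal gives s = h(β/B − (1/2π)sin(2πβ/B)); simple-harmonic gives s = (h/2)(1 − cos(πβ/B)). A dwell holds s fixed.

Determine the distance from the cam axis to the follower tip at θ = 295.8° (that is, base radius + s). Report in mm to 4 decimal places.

seg 1 [0°–231.9°] uniform, h=26: full span → s += 26 → s = 26.0000
seg 2 [231.9°–287.3°] dwell: s stays 26.0000
seg 3 [287.3°–327.8°] uniform, h=13: θ=295.8° here. β=8.5, B=40.5. 13·8.5/40.5 = 2.7284 → s = 28.7284
radial distance = base radius + s = 49 + 28.7284 = 77.7284

77.7284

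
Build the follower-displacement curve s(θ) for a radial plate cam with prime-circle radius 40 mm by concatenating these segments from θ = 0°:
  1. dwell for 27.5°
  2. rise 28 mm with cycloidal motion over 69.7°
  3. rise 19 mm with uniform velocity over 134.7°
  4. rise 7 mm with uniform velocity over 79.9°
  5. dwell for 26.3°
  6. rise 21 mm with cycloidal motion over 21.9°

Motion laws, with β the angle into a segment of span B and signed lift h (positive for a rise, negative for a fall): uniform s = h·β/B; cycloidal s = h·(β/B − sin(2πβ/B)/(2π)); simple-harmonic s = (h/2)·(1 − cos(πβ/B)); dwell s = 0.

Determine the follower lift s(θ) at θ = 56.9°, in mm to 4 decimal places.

seg 1 [0°–27.5°] dwell: s stays 0.0000
seg 2 [27.5°–97.2°] cycloidal, h=28: θ=56.9° here. β=29.4, B=69.7. 28·(0.4218 − sin(2π·0.4218)/(2π)) = 9.7083 → s = 9.7083

9.7083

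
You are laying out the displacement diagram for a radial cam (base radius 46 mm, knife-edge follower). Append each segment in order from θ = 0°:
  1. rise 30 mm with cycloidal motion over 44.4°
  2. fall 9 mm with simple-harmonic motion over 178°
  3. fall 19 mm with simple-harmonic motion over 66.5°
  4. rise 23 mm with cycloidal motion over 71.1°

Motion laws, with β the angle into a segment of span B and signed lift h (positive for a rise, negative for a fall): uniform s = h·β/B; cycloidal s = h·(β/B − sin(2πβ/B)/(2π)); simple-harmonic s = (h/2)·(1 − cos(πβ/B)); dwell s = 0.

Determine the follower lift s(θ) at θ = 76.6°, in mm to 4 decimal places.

seg 1 [0°–44.4°] cycloidal, h=30: full span → s += 30 → s = 30.0000
seg 2 [44.4°–222.4°] simple-harmonic, h=-9: θ=76.6° here. β=32.2, B=178. -9/2·(1 − cos(π·0.1809)) = -0.7073 → s = 29.2927

29.2927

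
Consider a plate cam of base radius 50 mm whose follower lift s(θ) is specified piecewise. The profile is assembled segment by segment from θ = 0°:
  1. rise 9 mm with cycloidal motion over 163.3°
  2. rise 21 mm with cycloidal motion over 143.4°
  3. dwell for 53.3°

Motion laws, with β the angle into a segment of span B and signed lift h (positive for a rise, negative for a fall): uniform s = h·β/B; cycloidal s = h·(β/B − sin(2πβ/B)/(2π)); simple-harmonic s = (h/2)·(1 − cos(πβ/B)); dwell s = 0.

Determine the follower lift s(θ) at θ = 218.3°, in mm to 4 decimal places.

seg 1 [0°–163.3°] cycloidal, h=9: full span → s += 9 → s = 9.0000
seg 2 [163.3°–306.7°] cycloidal, h=21: θ=218.3° here. β=55, B=143.4. 21·(0.3835 − sin(2π·0.3835)/(2π)) = 5.8213 → s = 14.8213

14.8213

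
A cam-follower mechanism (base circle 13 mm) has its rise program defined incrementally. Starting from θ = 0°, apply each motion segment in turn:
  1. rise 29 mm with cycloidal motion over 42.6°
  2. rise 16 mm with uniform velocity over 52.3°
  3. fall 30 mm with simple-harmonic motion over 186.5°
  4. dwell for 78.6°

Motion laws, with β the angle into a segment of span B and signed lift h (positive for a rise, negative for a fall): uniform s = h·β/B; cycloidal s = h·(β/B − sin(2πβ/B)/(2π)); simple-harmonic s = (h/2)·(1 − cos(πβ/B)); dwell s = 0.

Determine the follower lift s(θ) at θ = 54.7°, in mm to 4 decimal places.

seg 1 [0°–42.6°] cycloidal, h=29: full span → s += 29 → s = 29.0000
seg 2 [42.6°–94.9°] uniform, h=16: θ=54.7° here. β=12.1, B=52.3. 16·12.1/52.3 = 3.7017 → s = 32.7017

32.7017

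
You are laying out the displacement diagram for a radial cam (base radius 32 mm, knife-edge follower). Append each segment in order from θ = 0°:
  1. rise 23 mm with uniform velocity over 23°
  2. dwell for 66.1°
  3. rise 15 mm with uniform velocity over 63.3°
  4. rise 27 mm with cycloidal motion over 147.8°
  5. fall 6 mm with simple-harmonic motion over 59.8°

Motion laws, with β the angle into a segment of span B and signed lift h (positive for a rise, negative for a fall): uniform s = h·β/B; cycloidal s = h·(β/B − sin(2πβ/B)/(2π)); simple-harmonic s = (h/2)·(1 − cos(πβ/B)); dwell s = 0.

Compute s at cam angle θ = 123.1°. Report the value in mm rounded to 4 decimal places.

seg 1 [0°–23°] uniform, h=23: full span → s += 23 → s = 23.0000
seg 2 [23°–89.1°] dwell: s stays 23.0000
seg 3 [89.1°–152.4°] uniform, h=15: θ=123.1° here. β=34, B=63.3. 15·34/63.3 = 8.0569 → s = 31.0569

31.0569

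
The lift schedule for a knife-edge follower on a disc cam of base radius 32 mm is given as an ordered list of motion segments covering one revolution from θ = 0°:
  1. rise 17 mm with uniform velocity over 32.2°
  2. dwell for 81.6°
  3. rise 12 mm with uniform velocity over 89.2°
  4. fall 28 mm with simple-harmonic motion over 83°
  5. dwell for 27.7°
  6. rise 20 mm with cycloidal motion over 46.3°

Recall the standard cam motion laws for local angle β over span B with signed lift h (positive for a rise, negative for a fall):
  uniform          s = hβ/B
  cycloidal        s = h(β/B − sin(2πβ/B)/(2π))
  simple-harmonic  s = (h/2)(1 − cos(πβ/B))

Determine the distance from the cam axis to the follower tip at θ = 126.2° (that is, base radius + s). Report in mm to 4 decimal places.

seg 1 [0°–32.2°] uniform, h=17: full span → s += 17 → s = 17.0000
seg 2 [32.2°–113.8°] dwell: s stays 17.0000
seg 3 [113.8°–203°] uniform, h=12: θ=126.2° here. β=12.4, B=89.2. 12·12.4/89.2 = 1.6682 → s = 18.6682
radial distance = base radius + s = 32 + 18.6682 = 50.6682

50.6682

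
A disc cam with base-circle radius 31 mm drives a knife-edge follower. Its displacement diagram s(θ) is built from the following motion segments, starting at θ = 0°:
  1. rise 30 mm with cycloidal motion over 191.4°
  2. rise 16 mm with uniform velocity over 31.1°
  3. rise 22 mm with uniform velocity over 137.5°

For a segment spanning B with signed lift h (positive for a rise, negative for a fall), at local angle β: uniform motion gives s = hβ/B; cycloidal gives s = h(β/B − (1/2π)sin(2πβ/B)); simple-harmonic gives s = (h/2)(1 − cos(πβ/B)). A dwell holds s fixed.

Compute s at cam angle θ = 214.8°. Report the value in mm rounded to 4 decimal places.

seg 1 [0°–191.4°] cycloidal, h=30: full span → s += 30 → s = 30.0000
seg 2 [191.4°–222.5°] uniform, h=16: θ=214.8° here. β=23.4, B=31.1. 16·23.4/31.1 = 12.0386 → s = 42.0386

42.0386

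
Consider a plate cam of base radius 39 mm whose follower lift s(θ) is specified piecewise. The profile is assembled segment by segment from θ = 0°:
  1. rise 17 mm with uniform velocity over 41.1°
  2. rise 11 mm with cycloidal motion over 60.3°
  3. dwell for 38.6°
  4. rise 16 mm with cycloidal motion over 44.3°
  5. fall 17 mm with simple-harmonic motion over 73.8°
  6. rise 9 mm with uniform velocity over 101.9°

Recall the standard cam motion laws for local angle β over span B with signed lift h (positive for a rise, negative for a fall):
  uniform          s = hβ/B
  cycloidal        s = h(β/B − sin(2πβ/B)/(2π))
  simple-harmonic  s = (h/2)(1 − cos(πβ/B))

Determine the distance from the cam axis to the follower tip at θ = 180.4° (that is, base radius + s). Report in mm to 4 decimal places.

seg 1 [0°–41.1°] uniform, h=17: full span → s += 17 → s = 17.0000
seg 2 [41.1°–101.4°] cycloidal, h=11: full span → s += 11 → s = 28.0000
seg 3 [101.4°–140°] dwell: s stays 28.0000
seg 4 [140°–184.3°] cycloidal, h=16: θ=180.4° here. β=40.4, B=44.3. 16·(0.9120 − sin(2π·0.9120)/(2π)) = 15.9293 → s = 43.9293
radial distance = base radius + s = 39 + 43.9293 = 82.9293

82.9293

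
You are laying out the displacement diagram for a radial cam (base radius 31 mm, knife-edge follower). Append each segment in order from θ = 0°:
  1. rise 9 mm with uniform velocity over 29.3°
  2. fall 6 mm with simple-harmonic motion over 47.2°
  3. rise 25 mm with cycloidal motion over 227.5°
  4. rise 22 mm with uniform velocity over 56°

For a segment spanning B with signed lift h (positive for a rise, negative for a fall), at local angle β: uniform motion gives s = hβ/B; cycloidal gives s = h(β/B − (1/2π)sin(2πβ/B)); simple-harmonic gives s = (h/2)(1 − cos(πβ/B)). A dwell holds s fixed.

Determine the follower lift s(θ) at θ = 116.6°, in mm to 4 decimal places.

seg 1 [0°–29.3°] uniform, h=9: full span → s += 9 → s = 9.0000
seg 2 [29.3°–76.5°] simple-harmonic, h=-6: full span → s += -6 → s = 3.0000
seg 3 [76.5°–304°] cycloidal, h=25: θ=116.6° here. β=40.1, B=227.5. 25·(0.1763 − sin(2π·0.1763)/(2π)) = 0.8472 → s = 3.8472

3.8472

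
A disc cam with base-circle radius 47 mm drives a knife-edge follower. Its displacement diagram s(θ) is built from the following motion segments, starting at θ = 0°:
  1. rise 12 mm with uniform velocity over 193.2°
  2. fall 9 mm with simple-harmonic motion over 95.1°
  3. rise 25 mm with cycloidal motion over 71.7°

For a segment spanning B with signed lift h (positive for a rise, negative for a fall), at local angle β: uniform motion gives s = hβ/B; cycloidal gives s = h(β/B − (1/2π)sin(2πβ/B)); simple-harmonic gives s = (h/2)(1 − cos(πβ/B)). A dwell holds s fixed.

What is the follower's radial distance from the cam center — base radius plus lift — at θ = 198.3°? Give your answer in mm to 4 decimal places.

seg 1 [0°–193.2°] uniform, h=12: full span → s += 12 → s = 12.0000
seg 2 [193.2°–288.3°] simple-harmonic, h=-9: θ=198.3° here. β=5.1, B=95.1. -9/2·(1 − cos(π·0.0536)) = -0.0637 → s = 11.9363
radial distance = base radius + s = 47 + 11.9363 = 58.9363

58.9363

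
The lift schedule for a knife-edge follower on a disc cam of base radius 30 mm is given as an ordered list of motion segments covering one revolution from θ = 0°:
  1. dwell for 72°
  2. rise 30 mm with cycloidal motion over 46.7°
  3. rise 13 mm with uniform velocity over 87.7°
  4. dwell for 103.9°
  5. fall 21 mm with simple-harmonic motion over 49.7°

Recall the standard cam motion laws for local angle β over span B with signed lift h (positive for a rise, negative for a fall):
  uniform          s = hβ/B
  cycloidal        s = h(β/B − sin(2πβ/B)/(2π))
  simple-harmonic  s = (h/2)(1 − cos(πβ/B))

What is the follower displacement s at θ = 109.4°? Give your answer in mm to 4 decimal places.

seg 1 [0°–72°] dwell: s stays 0.0000
seg 2 [72°–118.7°] cycloidal, h=30: θ=109.4° here. β=37.4, B=46.7. 30·(0.8009 − sin(2π·0.8009)/(2π)) = 28.5587 → s = 28.5587

28.5587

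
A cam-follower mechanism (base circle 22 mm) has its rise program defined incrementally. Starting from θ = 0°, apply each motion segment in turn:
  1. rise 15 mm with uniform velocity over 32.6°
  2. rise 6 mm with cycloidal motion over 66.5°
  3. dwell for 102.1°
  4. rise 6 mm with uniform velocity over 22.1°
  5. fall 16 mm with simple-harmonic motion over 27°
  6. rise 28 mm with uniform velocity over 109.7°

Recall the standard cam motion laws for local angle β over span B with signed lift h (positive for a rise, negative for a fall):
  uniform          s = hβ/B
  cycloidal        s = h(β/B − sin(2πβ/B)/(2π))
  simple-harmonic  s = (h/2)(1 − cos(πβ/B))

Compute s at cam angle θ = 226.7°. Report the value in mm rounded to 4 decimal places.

seg 1 [0°–32.6°] uniform, h=15: full span → s += 15 → s = 15.0000
seg 2 [32.6°–99.1°] cycloidal, h=6: full span → s += 6 → s = 21.0000
seg 3 [99.1°–201.2°] dwell: s stays 21.0000
seg 4 [201.2°–223.3°] uniform, h=6: full span → s += 6 → s = 27.0000
seg 5 [223.3°–250.3°] simple-harmonic, h=-16: θ=226.7° here. β=3.4, B=27. -16/2·(1 − cos(π·0.1259)) = -0.6179 → s = 26.3821

26.3821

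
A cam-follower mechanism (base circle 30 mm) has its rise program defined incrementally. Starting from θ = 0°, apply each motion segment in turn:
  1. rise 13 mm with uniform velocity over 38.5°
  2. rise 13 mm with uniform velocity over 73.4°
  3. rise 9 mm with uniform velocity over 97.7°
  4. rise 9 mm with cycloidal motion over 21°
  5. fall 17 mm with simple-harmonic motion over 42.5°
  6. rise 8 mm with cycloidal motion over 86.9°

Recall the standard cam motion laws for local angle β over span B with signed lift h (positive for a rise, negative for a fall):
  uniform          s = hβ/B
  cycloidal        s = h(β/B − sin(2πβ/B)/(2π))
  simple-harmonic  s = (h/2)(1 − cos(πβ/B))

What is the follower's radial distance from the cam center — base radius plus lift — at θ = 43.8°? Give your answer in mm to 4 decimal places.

seg 1 [0°–38.5°] uniform, h=13: full span → s += 13 → s = 13.0000
seg 2 [38.5°–111.9°] uniform, h=13: θ=43.8° here. β=5.3, B=73.4. 13·5.3/73.4 = 0.9387 → s = 13.9387
radial distance = base radius + s = 30 + 13.9387 = 43.9387

43.9387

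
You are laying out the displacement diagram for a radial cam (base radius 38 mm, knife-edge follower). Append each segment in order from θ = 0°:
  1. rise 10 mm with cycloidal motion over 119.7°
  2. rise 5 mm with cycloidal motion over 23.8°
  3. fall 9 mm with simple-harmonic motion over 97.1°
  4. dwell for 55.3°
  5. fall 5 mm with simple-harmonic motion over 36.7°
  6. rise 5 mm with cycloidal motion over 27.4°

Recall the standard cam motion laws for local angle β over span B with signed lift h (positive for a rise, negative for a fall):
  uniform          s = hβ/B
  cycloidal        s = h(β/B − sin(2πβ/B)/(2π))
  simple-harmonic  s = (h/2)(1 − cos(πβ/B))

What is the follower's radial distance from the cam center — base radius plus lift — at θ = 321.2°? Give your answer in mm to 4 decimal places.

seg 1 [0°–119.7°] cycloidal, h=10: full span → s += 10 → s = 10.0000
seg 2 [119.7°–143.5°] cycloidal, h=5: full span → s += 5 → s = 15.0000
seg 3 [143.5°–240.6°] simple-harmonic, h=-9: full span → s += -9 → s = 6.0000
seg 4 [240.6°–295.9°] dwell: s stays 6.0000
seg 5 [295.9°–332.6°] simple-harmonic, h=-5: θ=321.2° here. β=25.3, B=36.7. -5/2·(1 − cos(π·0.6894)) = -3.9011 → s = 2.0989
radial distance = base radius + s = 38 + 2.0989 = 40.0989

40.0989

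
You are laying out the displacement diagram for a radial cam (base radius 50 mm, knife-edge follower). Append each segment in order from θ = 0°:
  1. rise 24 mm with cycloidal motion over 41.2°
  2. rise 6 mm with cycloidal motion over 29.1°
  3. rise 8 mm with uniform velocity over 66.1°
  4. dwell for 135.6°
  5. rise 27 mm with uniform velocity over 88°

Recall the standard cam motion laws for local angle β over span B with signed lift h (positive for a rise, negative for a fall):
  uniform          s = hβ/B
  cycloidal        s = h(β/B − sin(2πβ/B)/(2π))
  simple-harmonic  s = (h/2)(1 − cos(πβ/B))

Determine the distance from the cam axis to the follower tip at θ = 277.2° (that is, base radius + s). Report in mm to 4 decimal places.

seg 1 [0°–41.2°] cycloidal, h=24: full span → s += 24 → s = 24.0000
seg 2 [41.2°–70.3°] cycloidal, h=6: full span → s += 6 → s = 30.0000
seg 3 [70.3°–136.4°] uniform, h=8: full span → s += 8 → s = 38.0000
seg 4 [136.4°–272°] dwell: s stays 38.0000
seg 5 [272°–360°] uniform, h=27: θ=277.2° here. β=5.2, B=88. 27·5.2/88 = 1.5955 → s = 39.5955
radial distance = base radius + s = 50 + 39.5955 = 89.5955

89.5955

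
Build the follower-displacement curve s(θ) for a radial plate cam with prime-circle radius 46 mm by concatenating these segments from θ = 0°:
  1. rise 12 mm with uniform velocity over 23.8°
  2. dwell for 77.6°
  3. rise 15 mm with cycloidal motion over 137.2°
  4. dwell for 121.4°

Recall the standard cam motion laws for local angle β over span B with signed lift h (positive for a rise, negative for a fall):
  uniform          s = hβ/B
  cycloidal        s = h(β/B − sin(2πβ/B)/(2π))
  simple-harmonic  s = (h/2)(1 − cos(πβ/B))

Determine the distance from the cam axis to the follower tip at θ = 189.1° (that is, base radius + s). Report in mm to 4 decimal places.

seg 1 [0°–23.8°] uniform, h=12: full span → s += 12 → s = 12.0000
seg 2 [23.8°–101.4°] dwell: s stays 12.0000
seg 3 [101.4°–238.6°] cycloidal, h=15: θ=189.1° here. β=87.7, B=137.2. 15·(0.6392 − sin(2π·0.6392)/(2π)) = 11.4201 → s = 23.4201
radial distance = base radius + s = 46 + 23.4201 = 69.4201

69.4201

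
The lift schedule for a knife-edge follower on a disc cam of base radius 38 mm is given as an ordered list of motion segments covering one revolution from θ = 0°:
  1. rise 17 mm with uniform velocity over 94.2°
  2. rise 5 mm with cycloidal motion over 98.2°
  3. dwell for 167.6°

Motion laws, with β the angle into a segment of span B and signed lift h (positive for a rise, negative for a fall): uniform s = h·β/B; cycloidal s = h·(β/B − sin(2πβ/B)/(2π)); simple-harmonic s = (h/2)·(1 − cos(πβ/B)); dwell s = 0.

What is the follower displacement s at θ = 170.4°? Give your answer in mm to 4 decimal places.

seg 1 [0°–94.2°] uniform, h=17: full span → s += 17 → s = 17.0000
seg 2 [94.2°–192.4°] cycloidal, h=5: θ=170.4° here. β=76.2, B=98.2. 5·(0.7760 − sin(2π·0.7760)/(2π)) = 4.6650 → s = 21.6650

21.6650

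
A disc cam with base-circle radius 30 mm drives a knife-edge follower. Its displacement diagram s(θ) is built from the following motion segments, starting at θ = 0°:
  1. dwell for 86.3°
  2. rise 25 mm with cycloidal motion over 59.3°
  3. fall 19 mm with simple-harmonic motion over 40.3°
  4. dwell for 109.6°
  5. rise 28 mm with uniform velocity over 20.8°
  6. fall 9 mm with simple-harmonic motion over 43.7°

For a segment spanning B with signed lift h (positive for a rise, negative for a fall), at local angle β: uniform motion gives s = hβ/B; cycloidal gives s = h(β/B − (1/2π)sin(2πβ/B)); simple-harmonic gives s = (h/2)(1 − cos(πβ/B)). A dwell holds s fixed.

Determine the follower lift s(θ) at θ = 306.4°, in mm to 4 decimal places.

seg 1 [0°–86.3°] dwell: s stays 0.0000
seg 2 [86.3°–145.6°] cycloidal, h=25: full span → s += 25 → s = 25.0000
seg 3 [145.6°–185.9°] simple-harmonic, h=-19: full span → s += -19 → s = 6.0000
seg 4 [185.9°–295.5°] dwell: s stays 6.0000
seg 5 [295.5°–316.3°] uniform, h=28: θ=306.4° here. β=10.9, B=20.8. 28·10.9/20.8 = 14.6731 → s = 20.6731

20.6731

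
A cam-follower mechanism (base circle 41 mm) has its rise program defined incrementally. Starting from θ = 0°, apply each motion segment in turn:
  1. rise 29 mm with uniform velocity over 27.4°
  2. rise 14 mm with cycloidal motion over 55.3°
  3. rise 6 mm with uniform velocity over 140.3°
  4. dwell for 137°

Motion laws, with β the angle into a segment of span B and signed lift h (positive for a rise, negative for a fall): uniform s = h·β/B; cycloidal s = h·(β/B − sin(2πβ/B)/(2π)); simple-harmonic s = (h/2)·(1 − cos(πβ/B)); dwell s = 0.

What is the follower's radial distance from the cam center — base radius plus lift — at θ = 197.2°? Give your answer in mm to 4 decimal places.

seg 1 [0°–27.4°] uniform, h=29: full span → s += 29 → s = 29.0000
seg 2 [27.4°–82.7°] cycloidal, h=14: full span → s += 14 → s = 43.0000
seg 3 [82.7°–223°] uniform, h=6: θ=197.2° here. β=114.5, B=140.3. 6·114.5/140.3 = 4.8967 → s = 47.8967
radial distance = base radius + s = 41 + 47.8967 = 88.8967

88.8967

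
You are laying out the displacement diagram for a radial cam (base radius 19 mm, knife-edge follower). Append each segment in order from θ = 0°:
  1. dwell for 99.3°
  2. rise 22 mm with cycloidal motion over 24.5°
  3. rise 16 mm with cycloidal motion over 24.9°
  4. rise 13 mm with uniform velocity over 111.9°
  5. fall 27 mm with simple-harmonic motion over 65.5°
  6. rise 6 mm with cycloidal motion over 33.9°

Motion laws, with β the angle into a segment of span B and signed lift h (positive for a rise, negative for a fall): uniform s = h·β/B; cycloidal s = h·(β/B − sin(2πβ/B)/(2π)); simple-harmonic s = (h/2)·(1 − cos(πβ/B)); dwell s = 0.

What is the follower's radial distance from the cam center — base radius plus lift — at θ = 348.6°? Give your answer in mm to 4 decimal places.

seg 1 [0°–99.3°] dwell: s stays 0.0000
seg 2 [99.3°–123.8°] cycloidal, h=22: full span → s += 22 → s = 22.0000
seg 3 [123.8°–148.7°] cycloidal, h=16: full span → s += 16 → s = 38.0000
seg 4 [148.7°–260.6°] uniform, h=13: full span → s += 13 → s = 51.0000
seg 5 [260.6°–326.1°] simple-harmonic, h=-27: full span → s += -27 → s = 24.0000
seg 6 [326.1°–360°] cycloidal, h=6: θ=348.6° here. β=22.5, B=33.9. 6·(0.6637 − sin(2π·0.6637)/(2π)) = 4.8003 → s = 28.8003
radial distance = base radius + s = 19 + 28.8003 = 47.8003

47.8003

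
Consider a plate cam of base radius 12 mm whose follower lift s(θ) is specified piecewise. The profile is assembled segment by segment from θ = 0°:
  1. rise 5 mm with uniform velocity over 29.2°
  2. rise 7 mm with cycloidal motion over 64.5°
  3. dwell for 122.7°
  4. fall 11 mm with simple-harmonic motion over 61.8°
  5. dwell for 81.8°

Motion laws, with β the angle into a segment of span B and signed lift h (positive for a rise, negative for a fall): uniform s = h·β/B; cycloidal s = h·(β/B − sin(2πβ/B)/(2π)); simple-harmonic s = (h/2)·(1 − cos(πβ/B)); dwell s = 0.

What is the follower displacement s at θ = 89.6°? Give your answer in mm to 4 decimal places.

seg 1 [0°–29.2°] uniform, h=5: full span → s += 5 → s = 5.0000
seg 2 [29.2°–93.7°] cycloidal, h=7: θ=89.6° here. β=60.4, B=64.5. 7·(0.9364 − sin(2π·0.9364)/(2π)) = 6.9883 → s = 11.9883

11.9883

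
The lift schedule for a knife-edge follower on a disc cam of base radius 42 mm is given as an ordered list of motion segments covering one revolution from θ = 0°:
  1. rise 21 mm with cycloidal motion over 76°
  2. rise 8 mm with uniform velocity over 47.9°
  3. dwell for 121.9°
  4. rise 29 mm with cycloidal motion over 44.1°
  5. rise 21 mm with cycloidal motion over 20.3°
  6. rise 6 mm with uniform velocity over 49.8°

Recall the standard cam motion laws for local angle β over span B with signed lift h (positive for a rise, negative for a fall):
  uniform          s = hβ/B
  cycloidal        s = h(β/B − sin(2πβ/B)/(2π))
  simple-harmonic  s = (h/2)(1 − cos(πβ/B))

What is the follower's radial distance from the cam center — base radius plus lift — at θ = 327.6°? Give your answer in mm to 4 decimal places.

seg 1 [0°–76°] cycloidal, h=21: full span → s += 21 → s = 21.0000
seg 2 [76°–123.9°] uniform, h=8: full span → s += 8 → s = 29.0000
seg 3 [123.9°–245.8°] dwell: s stays 29.0000
seg 4 [245.8°–289.9°] cycloidal, h=29: full span → s += 29 → s = 58.0000
seg 5 [289.9°–310.2°] cycloidal, h=21: full span → s += 21 → s = 79.0000
seg 6 [310.2°–360°] uniform, h=6: θ=327.6° here. β=17.4, B=49.8. 6·17.4/49.8 = 2.0964 → s = 81.0964
radial distance = base radius + s = 42 + 81.0964 = 123.0964

123.0964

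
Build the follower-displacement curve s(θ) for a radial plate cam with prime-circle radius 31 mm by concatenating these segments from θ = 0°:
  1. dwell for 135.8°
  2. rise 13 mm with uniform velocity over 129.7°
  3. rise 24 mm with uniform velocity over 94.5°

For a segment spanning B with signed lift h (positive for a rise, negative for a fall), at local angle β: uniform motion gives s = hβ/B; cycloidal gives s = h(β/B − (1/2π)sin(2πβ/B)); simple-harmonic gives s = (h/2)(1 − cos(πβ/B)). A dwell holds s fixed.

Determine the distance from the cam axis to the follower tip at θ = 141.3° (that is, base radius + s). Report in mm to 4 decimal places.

seg 1 [0°–135.8°] dwell: s stays 0.0000
seg 2 [135.8°–265.5°] uniform, h=13: θ=141.3° here. β=5.5, B=129.7. 13·5.5/129.7 = 0.5513 → s = 0.5513
radial distance = base radius + s = 31 + 0.5513 = 31.5513

31.5513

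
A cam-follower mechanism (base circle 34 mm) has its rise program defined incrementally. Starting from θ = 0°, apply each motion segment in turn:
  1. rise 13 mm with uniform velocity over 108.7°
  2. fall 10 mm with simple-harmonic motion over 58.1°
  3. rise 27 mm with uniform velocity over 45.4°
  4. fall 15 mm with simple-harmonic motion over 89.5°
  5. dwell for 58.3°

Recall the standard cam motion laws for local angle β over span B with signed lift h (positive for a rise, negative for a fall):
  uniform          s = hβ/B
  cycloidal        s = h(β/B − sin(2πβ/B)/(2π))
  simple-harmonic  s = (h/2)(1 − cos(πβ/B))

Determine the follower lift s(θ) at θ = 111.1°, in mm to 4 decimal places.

seg 1 [0°–108.7°] uniform, h=13: full span → s += 13 → s = 13.0000
seg 2 [108.7°–166.8°] simple-harmonic, h=-10: θ=111.1° here. β=2.4, B=58.1. -10/2·(1 − cos(π·0.0413)) = -0.0420 → s = 12.9580

12.9580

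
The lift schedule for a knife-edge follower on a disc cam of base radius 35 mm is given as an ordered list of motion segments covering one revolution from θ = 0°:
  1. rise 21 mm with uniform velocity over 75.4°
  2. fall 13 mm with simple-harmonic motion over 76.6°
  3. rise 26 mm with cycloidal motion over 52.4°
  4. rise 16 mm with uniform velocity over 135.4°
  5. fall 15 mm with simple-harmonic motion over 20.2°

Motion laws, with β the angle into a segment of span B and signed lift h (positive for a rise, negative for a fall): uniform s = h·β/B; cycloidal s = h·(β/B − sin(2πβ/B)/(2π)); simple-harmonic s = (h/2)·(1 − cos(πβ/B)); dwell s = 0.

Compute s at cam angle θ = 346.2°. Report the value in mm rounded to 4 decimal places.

seg 1 [0°–75.4°] uniform, h=21: full span → s += 21 → s = 21.0000
seg 2 [75.4°–152°] simple-harmonic, h=-13: full span → s += -13 → s = 8.0000
seg 3 [152°–204.4°] cycloidal, h=26: full span → s += 26 → s = 34.0000
seg 4 [204.4°–339.8°] uniform, h=16: full span → s += 16 → s = 50.0000
seg 5 [339.8°–360°] simple-harmonic, h=-15: θ=346.2° here. β=6.4, B=20.2. -15/2·(1 − cos(π·0.3168)) = -3.4185 → s = 46.5815

46.5815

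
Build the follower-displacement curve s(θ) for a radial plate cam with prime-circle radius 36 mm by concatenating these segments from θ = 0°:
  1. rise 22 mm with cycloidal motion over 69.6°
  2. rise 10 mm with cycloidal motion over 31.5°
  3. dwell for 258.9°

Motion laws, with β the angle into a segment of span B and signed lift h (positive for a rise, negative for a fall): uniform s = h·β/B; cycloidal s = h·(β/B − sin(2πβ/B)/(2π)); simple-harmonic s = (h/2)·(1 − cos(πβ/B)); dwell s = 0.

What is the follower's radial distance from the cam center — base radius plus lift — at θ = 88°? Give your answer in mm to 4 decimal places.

seg 1 [0°–69.6°] cycloidal, h=22: full span → s += 22 → s = 22.0000
seg 2 [69.6°–101.1°] cycloidal, h=10: θ=88° here. β=18.4, B=31.5. 10·(0.5841 − sin(2π·0.5841)/(2π)) = 6.6439 → s = 28.6439
radial distance = base radius + s = 36 + 28.6439 = 64.6439

64.6439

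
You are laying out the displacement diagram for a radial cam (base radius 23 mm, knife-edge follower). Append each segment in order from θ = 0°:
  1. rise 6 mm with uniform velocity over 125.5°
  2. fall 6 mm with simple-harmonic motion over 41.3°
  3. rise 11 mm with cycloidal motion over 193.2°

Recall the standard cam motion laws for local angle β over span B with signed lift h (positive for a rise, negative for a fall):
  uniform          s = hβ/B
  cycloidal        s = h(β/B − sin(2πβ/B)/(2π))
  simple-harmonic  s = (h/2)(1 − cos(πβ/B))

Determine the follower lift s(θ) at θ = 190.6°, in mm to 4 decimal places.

seg 1 [0°–125.5°] uniform, h=6: full span → s += 6 → s = 6.0000
seg 2 [125.5°–166.8°] simple-harmonic, h=-6: full span → s += -6 → s = 0.0000
seg 3 [166.8°–360°] cycloidal, h=11: θ=190.6° here. β=23.8, B=193.2. 11·(0.1232 − sin(2π·0.1232)/(2π)) = 0.1313 → s = 0.1313

0.1313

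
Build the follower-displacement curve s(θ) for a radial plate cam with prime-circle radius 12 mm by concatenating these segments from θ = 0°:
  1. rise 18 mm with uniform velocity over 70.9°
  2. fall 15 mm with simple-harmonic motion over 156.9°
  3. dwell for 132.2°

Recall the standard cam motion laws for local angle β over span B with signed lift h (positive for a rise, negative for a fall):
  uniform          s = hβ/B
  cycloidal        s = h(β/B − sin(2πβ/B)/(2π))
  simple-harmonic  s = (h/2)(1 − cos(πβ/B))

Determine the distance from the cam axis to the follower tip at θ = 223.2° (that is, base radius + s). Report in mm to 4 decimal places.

seg 1 [0°–70.9°] uniform, h=18: full span → s += 18 → s = 18.0000
seg 2 [70.9°–227.8°] simple-harmonic, h=-15: θ=223.2° here. β=152.3, B=156.9. -15/2·(1 − cos(π·0.9707)) = -14.9682 → s = 3.0318
radial distance = base radius + s = 12 + 3.0318 = 15.0318

15.0318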